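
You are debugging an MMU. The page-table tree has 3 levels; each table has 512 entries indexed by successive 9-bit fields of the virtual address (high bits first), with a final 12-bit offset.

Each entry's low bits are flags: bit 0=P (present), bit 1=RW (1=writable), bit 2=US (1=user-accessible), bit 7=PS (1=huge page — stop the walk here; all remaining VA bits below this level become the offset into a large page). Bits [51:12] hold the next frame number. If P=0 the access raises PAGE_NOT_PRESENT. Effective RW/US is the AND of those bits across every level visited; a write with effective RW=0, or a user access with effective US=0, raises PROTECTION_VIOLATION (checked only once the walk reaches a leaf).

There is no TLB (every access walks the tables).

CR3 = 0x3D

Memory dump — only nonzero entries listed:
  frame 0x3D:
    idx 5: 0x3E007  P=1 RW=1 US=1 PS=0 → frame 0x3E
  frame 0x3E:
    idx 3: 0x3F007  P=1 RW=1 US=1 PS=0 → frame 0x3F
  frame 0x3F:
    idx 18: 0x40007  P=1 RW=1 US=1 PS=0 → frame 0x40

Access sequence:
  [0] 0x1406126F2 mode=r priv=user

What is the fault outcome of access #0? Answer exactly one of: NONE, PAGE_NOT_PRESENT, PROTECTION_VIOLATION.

Trace:
#0 VA=0x1406126F2 (r,user):
  L0 @0x3D[5] → 0x3E007  P=1,RW=1,US=1,PS=0
  L1 @0x3E[3] → 0x3F007  P=1,RW=1,US=1,PS=0
  L2 @0x3F[18] → 0x40007  P=1,RW=1,US=1,PS=0
  ⇒ phys 0x406F2  [3 reads]

Access #0 fault: NONE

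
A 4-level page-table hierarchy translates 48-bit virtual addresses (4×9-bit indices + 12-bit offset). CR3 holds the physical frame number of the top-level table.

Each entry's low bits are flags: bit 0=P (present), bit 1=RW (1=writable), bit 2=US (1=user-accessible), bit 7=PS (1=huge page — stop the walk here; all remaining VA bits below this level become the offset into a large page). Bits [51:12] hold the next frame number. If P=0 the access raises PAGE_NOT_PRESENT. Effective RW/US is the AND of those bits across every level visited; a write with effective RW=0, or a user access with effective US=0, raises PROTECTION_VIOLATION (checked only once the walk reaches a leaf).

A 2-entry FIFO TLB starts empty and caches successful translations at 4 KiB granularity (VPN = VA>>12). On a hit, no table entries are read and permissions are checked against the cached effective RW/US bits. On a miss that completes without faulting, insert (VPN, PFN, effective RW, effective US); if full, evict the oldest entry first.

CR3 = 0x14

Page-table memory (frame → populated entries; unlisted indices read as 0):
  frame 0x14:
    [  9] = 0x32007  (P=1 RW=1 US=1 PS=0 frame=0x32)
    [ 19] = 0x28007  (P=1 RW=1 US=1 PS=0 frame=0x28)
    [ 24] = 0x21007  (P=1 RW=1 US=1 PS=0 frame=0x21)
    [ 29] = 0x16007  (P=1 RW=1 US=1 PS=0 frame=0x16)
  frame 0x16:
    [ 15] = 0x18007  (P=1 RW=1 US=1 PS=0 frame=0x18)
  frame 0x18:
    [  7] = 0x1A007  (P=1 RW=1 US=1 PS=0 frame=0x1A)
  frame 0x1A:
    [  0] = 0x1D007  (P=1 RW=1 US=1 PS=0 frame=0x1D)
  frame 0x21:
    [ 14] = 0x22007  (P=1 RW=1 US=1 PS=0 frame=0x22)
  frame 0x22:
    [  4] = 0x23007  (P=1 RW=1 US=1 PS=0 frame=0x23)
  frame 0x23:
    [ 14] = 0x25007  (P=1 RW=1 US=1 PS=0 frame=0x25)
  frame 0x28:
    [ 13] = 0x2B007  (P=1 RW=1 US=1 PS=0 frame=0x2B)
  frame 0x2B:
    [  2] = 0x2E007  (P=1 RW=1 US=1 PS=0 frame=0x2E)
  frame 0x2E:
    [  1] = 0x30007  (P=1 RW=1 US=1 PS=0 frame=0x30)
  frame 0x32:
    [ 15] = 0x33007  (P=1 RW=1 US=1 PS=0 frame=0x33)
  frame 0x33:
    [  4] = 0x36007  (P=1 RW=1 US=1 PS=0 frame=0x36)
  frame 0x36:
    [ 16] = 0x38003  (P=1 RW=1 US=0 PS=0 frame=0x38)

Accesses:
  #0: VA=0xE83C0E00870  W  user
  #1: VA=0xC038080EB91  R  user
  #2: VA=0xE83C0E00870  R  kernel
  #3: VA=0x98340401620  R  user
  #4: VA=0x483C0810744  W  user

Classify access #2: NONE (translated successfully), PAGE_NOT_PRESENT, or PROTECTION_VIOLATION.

Per-access translation:
#0 VA=0xE83C0E00870 (w,user):
  [0] read 0x14 idx=29: raw=0x16007 flags P=1 W=1 U=1 S=0
  [1] read 0x16 idx=15: raw=0x18007 flags P=1 W=1 U=1 S=0
  [2] read 0x18 idx=7: raw=0x1A007 flags P=1 W=1 U=1 S=0
  [3] read 0x1A idx=0: raw=0x1D007 flags P=1 W=1 U=1 S=0
  ✓ 0x1D870  — 4 lookups
#1 VA=0xC038080EB91 (r,user):
  [0] read 0x14 idx=24: raw=0x21007 flags P=1 W=1 U=1 S=0
  [1] read 0x21 idx=14: raw=0x22007 flags P=1 W=1 U=1 S=0
  [2] read 0x22 idx=4: raw=0x23007 flags P=1 W=1 U=1 S=0
  [3] read 0x23 idx=14: raw=0x25007 flags P=1 W=1 U=1 S=0
  ✓ 0x25B91  — 4 lookups
#2 VA=0xE83C0E00870 (r,kernel):
  TLB hit vpn=0xE83C0E00 → PA=0x1D870
#3 VA=0x98340401620 (r,user):
  [0] read 0x14 idx=19: raw=0x28007 flags P=1 W=1 U=1 S=0
  [1] read 0x28 idx=13: raw=0x2B007 flags P=1 W=1 U=1 S=0
  [2] read 0x2B idx=2: raw=0x2E007 flags P=1 W=1 U=1 S=0
  [3] read 0x2E idx=1: raw=0x30007 flags P=1 W=1 U=1 S=0
  ✓ 0x30620  — 4 lookups
#4 VA=0x483C0810744 (w,user):
  [0] read 0x14 idx=9: raw=0x32007 flags P=1 W=1 U=1 S=0
  [1] read 0x32 idx=15: raw=0x33007 flags P=1 W=1 U=1 S=0
  [2] read 0x33 idx=4: raw=0x36007 flags P=1 W=1 U=1 S=0
  [3] read 0x36 idx=16: raw=0x38003 flags P=1 W=1 U=0 S=0
  → PROTECTION_VIOLATION  (4 entries read)

Access #2 fault: NONE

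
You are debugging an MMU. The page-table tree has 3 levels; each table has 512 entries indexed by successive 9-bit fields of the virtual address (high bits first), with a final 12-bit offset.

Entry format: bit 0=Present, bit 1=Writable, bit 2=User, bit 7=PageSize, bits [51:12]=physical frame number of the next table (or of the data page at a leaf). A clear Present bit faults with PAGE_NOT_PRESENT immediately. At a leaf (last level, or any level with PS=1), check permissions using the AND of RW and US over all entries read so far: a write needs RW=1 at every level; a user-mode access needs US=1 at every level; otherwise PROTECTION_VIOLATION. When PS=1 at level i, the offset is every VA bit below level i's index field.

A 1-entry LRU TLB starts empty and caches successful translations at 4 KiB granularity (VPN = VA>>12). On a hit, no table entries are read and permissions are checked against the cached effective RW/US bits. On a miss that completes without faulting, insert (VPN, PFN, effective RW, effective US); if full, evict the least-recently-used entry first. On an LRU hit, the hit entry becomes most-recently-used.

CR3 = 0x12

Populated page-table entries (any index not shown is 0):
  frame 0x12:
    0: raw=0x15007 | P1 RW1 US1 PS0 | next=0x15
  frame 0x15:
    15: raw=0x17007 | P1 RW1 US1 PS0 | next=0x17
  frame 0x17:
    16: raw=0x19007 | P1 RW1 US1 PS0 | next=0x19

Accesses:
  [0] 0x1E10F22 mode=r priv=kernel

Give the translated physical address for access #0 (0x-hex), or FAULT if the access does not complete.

Walk each access:
#0 VA=0x1E10F22 (r,kernel):
  L0: frame=0x12 idx=0 entry=0x15007 [P=1 RW=1 US=1 PS=0]
  L1: frame=0x15 idx=15 entry=0x17007 [P=1 RW=1 US=1 PS=0]
  L2: frame=0x17 idx=16 entry=0x19007 [P=1 RW=1 US=1 PS=0]
  ⇒ phys 0x19F22  [3 reads]

Access #0 PA: 0x19F22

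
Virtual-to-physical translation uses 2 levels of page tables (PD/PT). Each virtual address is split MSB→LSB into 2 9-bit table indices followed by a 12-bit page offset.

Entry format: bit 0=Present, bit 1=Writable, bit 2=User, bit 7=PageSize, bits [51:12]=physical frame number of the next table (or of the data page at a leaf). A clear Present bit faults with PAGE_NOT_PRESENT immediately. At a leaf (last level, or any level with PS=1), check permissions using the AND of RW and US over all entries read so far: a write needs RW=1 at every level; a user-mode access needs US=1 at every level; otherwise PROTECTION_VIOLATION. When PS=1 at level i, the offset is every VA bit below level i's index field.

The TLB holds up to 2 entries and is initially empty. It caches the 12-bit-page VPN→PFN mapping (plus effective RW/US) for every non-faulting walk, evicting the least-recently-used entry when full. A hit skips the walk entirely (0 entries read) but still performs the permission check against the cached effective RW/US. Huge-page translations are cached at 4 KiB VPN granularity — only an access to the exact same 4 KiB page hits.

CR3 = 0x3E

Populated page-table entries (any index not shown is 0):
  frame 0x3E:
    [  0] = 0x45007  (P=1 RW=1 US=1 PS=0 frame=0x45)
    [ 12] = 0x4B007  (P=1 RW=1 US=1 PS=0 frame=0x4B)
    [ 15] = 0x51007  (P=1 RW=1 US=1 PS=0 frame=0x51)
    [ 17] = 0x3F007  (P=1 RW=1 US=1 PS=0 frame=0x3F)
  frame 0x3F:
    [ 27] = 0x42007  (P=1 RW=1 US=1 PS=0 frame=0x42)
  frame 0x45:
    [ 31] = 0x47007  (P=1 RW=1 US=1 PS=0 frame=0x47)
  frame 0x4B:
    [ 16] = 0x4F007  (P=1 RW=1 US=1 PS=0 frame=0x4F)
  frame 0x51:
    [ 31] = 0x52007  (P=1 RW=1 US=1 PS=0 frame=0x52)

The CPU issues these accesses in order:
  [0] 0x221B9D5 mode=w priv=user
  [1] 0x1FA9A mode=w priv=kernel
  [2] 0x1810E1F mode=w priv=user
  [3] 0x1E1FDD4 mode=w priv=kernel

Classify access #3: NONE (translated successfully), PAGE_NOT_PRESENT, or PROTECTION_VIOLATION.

Walk each access:
#0 VA=0x221B9D5 (w,user):
  L0 @0x3E[17] → 0x3F007  P=1,RW=1,US=1,PS=0
  L1 @0x3F[27] → 0x42007  P=1,RW=1,US=1,PS=0
  → PA=0x429D5  (2 entries read)
#1 VA=0x1FA9A (w,kernel):
  L0 @0x3E[0] → 0x45007  P=1,RW=1,US=1,PS=0
  L1 @0x45[31] → 0x47007  P=1,RW=1,US=1,PS=0
  → PA=0x47A9A  (2 entries read)
#2 VA=0x1810E1F (w,user):
  L0 @0x3E[12] → 0x4B007  P=1,RW=1,US=1,PS=0
  L1 @0x4B[16] → 0x4F007  P=1,RW=1,US=1,PS=0
  → PA=0x4FE1F  (2 entries read)
#3 VA=0x1E1FDD4 (w,kernel):
  L0 @0x3E[15] → 0x51007  P=1,RW=1,US=1,PS=0
  L1 @0x51[31] → 0x52007  P=1,RW=1,US=1,PS=0
  → PA=0x52DD4  (2 entries read)

Access #3 fault: NONE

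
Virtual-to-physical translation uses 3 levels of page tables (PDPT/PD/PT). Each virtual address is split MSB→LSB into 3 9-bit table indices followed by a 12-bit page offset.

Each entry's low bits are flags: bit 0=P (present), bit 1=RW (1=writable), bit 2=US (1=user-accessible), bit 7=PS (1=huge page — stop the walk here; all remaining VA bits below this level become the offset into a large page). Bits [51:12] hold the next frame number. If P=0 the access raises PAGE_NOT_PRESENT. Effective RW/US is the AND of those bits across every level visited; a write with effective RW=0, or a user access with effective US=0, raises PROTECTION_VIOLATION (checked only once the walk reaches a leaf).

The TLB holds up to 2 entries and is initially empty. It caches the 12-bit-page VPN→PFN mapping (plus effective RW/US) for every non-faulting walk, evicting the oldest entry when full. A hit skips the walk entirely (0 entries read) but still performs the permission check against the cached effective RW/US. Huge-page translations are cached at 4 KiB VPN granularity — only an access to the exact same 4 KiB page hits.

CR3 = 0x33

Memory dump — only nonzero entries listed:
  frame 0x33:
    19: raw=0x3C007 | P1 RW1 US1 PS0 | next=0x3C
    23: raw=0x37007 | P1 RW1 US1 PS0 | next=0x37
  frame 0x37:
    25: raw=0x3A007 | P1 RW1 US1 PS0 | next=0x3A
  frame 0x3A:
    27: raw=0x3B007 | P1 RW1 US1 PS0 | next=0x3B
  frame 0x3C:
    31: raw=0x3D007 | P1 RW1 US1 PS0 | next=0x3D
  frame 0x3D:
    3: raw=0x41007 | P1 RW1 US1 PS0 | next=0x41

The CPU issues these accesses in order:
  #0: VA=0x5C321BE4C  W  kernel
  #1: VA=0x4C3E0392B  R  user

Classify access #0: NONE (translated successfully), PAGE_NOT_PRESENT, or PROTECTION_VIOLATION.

Walk each access:
#0 VA=0x5C321BE4C (w,kernel):
  lvl0: tbl 0x33, slot 23 ⇒ 0x37007 (P1/RW1/US1/PS0)
  lvl1: tbl 0x37, slot 25 ⇒ 0x3A007 (P1/RW1/US1/PS0)
  lvl2: tbl 0x3A, slot 27 ⇒ 0x3B007 (P1/RW1/US1/PS0)
  → PA=0x3BE4C  (3 entries read)
#1 VA=0x4C3E0392B (r,user):
  lvl0: tbl 0x33, slot 19 ⇒ 0x3C007 (P1/RW1/US1/PS0)
  lvl1: tbl 0x3C, slot 31 ⇒ 0x3D007 (P1/RW1/US1/PS0)
  lvl2: tbl 0x3D, slot 3 ⇒ 0x41007 (P1/RW1/US1/PS0)
  → PA=0x4192B  (3 entries read)

Access #0 fault: NONE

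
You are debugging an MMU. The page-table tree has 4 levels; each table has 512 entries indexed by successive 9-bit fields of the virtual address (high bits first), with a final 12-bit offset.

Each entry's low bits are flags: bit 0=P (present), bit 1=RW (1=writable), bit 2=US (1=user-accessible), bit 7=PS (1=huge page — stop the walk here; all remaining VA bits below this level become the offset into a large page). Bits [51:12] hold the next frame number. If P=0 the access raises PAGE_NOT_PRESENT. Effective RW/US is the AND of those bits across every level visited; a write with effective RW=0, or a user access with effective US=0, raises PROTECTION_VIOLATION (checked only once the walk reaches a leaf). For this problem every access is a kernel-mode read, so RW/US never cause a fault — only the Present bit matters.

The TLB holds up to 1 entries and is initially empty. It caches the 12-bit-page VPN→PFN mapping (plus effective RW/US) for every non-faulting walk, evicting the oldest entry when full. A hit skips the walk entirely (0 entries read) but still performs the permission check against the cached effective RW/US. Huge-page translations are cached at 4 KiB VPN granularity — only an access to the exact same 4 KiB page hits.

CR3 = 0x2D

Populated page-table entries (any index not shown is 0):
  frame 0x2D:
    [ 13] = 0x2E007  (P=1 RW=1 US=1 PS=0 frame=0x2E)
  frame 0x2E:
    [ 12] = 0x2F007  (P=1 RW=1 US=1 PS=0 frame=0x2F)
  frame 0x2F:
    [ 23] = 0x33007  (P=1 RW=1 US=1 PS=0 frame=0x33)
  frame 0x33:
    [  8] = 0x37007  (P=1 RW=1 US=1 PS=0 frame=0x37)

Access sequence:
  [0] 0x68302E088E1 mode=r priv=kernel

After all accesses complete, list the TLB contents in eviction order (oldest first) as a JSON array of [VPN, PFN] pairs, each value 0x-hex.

Trace:
#0 VA=0x68302E088E1 (r,kernel):
  lvl0: tbl 0x2D, slot 13 ⇒ 0x2E007 (P1/RW1/US1/PS0)
  lvl1: tbl 0x2E, slot 12 ⇒ 0x2F007 (P1/RW1/US1/PS0)
  lvl2: tbl 0x2F, slot 23 ⇒ 0x33007 (P1/RW1/US1/PS0)
  lvl3: tbl 0x33, slot 8 ⇒ 0x37007 (P1/RW1/US1/PS0)
  ✓ 0x378E1  — 4 lookups

TLB: [["0x68302E08", "0x37"]]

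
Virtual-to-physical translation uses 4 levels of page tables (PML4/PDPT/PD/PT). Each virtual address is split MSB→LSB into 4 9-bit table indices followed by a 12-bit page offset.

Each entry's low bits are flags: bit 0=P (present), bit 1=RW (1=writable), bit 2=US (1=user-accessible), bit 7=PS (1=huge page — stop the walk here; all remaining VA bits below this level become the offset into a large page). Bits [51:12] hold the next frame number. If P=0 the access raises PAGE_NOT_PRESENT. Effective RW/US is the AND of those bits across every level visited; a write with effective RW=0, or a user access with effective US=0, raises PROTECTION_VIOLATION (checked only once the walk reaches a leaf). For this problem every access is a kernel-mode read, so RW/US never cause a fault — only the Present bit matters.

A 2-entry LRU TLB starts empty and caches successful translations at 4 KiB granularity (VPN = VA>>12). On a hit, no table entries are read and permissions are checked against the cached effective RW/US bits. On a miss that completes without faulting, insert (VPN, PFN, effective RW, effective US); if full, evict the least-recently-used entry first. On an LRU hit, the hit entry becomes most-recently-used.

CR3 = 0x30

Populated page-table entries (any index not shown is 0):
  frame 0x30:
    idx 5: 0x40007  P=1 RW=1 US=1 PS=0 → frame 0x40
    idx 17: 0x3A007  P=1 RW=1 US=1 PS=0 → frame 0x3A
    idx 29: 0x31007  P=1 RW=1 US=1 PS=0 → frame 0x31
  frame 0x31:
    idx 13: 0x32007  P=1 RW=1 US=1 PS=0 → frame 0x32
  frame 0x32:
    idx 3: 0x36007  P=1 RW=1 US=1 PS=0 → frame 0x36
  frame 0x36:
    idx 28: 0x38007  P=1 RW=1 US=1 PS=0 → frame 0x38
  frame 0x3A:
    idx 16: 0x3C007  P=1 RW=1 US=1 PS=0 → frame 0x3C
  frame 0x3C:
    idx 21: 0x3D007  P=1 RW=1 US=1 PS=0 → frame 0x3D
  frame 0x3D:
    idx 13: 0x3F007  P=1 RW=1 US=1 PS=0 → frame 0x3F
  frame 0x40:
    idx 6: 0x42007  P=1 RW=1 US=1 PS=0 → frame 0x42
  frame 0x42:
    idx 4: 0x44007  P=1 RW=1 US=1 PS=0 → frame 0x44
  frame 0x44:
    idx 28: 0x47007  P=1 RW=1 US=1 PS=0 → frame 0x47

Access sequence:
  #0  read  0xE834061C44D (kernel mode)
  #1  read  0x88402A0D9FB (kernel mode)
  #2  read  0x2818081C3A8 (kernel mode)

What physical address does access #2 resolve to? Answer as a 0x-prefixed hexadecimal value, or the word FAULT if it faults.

Per-access translation:
#0 VA=0xE834061C44D (r,kernel):
  lvl0: tbl 0x30, slot 29 ⇒ 0x31007 (P1/RW1/US1/PS0)
  lvl1: tbl 0x31, slot 13 ⇒ 0x32007 (P1/RW1/US1/PS0)
  lvl2: tbl 0x32, slot 3 ⇒ 0x36007 (P1/RW1/US1/PS0)
  lvl3: tbl 0x36, slot 28 ⇒ 0x38007 (P1/RW1/US1/PS0)
  ⇒ phys 0x3844D  [4 reads]
#1 VA=0x88402A0D9FB (r,kernel):
  lvl0: tbl 0x30, slot 17 ⇒ 0x3A007 (P1/RW1/US1/PS0)
  lvl1: tbl 0x3A, slot 16 ⇒ 0x3C007 (P1/RW1/US1/PS0)
  lvl2: tbl 0x3C, slot 21 ⇒ 0x3D007 (P1/RW1/US1/PS0)
  lvl3: tbl 0x3D, slot 13 ⇒ 0x3F007 (P1/RW1/US1/PS0)
  ⇒ phys 0x3F9FB  [4 reads]
#2 VA=0x2818081C3A8 (r,kernel):
  lvl0: tbl 0x30, slot 5 ⇒ 0x40007 (P1/RW1/US1/PS0)
  lvl1: tbl 0x40, slot 6 ⇒ 0x42007 (P1/RW1/US1/PS0)
  lvl2: tbl 0x42, slot 4 ⇒ 0x44007 (P1/RW1/US1/PS0)
  lvl3: tbl 0x44, slot 28 ⇒ 0x47007 (P1/RW1/US1/PS0)
  ⇒ phys 0x473A8  [4 reads]

Access #2 PA: 0x473A8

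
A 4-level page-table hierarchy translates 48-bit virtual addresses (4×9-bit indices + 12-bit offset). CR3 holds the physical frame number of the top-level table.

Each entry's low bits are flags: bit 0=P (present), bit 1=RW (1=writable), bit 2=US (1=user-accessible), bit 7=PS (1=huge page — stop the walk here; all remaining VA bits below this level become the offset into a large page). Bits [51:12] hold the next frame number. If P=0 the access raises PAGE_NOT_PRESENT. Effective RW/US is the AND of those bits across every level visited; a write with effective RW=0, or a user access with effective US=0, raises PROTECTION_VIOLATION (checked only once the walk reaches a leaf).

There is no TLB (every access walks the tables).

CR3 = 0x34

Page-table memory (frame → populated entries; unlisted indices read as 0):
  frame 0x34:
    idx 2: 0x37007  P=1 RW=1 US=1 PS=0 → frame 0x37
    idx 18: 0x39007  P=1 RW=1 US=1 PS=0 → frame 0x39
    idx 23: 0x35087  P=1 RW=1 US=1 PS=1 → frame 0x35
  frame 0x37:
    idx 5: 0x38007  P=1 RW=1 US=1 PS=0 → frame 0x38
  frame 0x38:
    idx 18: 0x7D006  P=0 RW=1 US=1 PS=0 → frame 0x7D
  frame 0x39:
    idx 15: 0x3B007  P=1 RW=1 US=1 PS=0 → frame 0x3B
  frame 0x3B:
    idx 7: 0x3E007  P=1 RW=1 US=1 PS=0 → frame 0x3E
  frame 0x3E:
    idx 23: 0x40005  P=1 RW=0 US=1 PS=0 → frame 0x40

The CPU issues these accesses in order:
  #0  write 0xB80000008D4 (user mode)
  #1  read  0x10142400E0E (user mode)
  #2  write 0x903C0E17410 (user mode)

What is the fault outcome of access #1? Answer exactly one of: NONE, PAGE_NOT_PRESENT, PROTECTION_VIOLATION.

Trace:
#0 VA=0xB80000008D4 (w,user):
  L0: frame=0x34 idx=23 entry=0x35087 [P=1 RW=1 US=1 PS=1]
  ⇒ phys 0x358D4 (huge @L0)  [1 reads]
#1 VA=0x10142400E0E (r,user):
  L0: frame=0x34 idx=2 entry=0x37007 [P=1 RW=1 US=1 PS=0]
  L1: frame=0x37 idx=5 entry=0x38007 [P=1 RW=1 US=1 PS=0]
  L2: frame=0x38 idx=18 entry=0x7D006 [P=0 RW=1 US=1 PS=0]
  → PAGE_NOT_PRESENT  (3 entries read)
#2 VA=0x903C0E17410 (w,user):
  L0: frame=0x34 idx=18 entry=0x39007 [P=1 RW=1 US=1 PS=0]
  L1: frame=0x39 idx=15 entry=0x3B007 [P=1 RW=1 US=1 PS=0]
  L2: frame=0x3B idx=7 entry=0x3E007 [P=1 RW=1 US=1 PS=0]
  L3: frame=0x3E idx=23 entry=0x40005 [P=1 RW=0 US=1 PS=0]
  → PROTECTION_VIOLATION  (4 entries read)

Access #1 fault: PAGE_NOT_PRESENT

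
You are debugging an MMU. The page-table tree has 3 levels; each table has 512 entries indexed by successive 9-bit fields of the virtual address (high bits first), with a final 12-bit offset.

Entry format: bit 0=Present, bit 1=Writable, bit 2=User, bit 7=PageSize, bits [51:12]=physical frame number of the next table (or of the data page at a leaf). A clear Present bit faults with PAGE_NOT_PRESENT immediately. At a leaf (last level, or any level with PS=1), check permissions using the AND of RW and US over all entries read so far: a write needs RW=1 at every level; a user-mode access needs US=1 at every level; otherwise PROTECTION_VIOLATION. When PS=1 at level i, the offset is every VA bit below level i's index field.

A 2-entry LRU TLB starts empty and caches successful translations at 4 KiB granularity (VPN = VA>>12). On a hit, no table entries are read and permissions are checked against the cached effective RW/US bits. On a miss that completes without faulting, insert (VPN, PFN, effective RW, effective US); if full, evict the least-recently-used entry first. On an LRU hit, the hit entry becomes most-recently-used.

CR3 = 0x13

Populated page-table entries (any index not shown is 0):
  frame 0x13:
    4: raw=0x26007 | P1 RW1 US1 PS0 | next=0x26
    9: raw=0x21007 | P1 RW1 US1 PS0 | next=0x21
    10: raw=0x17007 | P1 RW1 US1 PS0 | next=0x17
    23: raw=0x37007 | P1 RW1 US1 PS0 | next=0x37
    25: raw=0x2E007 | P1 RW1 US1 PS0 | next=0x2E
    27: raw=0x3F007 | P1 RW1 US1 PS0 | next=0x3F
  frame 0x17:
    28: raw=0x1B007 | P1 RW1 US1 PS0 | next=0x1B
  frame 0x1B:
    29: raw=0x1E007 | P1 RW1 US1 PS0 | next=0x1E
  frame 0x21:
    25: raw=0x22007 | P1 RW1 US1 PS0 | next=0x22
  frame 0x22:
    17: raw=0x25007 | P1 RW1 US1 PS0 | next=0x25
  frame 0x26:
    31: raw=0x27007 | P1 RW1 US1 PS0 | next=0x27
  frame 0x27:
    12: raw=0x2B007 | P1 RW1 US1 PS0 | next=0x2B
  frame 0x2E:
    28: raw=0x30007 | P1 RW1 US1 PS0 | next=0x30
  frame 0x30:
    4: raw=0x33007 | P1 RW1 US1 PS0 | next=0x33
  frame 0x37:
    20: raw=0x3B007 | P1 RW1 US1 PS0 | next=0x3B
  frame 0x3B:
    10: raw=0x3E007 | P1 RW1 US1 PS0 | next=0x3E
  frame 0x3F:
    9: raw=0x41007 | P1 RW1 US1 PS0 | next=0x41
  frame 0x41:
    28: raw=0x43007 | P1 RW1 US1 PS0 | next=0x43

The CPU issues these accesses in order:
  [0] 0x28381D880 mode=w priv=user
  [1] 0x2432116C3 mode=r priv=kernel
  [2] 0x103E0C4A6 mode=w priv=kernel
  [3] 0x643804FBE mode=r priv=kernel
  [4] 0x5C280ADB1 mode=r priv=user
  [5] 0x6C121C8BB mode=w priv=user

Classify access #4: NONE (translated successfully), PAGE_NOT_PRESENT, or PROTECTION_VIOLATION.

Walk each access:
#0 VA=0x28381D880 (w,user):
  L0: frame=0x13 idx=10 entry=0x17007 [P=1 RW=1 US=1 PS=0]
  L1: frame=0x17 idx=28 entry=0x1B007 [P=1 RW=1 US=1 PS=0]
  L2: frame=0x1B idx=29 entry=0x1E007 [P=1 RW=1 US=1 PS=0]
  → PA=0x1E880  (3 entries read)
#1 VA=0x2432116C3 (r,kernel):
  L0: frame=0x13 idx=9 entry=0x21007 [P=1 RW=1 US=1 PS=0]
  L1: frame=0x21 idx=25 entry=0x22007 [P=1 RW=1 US=1 PS=0]
  L2: frame=0x22 idx=17 entry=0x25007 [P=1 RW=1 US=1 PS=0]
  → PA=0x256C3  (3 entries read)
#2 VA=0x103E0C4A6 (w,kernel):
  L0: frame=0x13 idx=4 entry=0x26007 [P=1 RW=1 US=1 PS=0]
  L1: frame=0x26 idx=31 entry=0x27007 [P=1 RW=1 US=1 PS=0]
  L2: frame=0x27 idx=12 entry=0x2B007 [P=1 RW=1 US=1 PS=0]
  → PA=0x2B4A6  (3 entries read)
#3 VA=0x643804FBE (r,kernel):
  L0: frame=0x13 idx=25 entry=0x2E007 [P=1 RW=1 US=1 PS=0]
  L1: frame=0x2E idx=28 entry=0x30007 [P=1 RW=1 US=1 PS=0]
  L2: frame=0x30 idx=4 entry=0x33007 [P=1 RW=1 US=1 PS=0]
  → PA=0x33FBE  (3 entries read)
#4 VA=0x5C280ADB1 (r,user):
  L0: frame=0x13 idx=23 entry=0x37007 [P=1 RW=1 US=1 PS=0]
  L1: frame=0x37 idx=20 entry=0x3B007 [P=1 RW=1 US=1 PS=0]
  L2: frame=0x3B idx=10 entry=0x3E007 [P=1 RW=1 US=1 PS=0]
  → PA=0x3EDB1  (3 entries read)
#5 VA=0x6C121C8BB (w,user):
  L0: frame=0x13 idx=27 entry=0x3F007 [P=1 RW=1 US=1 PS=0]
  L1: frame=0x3F idx=9 entry=0x41007 [P=1 RW=1 US=1 PS=0]
  L2: frame=0x41 idx=28 entry=0x43007 [P=1 RW=1 US=1 PS=0]
  → PA=0x438BB  (3 entries read)

Access #4 fault: NONE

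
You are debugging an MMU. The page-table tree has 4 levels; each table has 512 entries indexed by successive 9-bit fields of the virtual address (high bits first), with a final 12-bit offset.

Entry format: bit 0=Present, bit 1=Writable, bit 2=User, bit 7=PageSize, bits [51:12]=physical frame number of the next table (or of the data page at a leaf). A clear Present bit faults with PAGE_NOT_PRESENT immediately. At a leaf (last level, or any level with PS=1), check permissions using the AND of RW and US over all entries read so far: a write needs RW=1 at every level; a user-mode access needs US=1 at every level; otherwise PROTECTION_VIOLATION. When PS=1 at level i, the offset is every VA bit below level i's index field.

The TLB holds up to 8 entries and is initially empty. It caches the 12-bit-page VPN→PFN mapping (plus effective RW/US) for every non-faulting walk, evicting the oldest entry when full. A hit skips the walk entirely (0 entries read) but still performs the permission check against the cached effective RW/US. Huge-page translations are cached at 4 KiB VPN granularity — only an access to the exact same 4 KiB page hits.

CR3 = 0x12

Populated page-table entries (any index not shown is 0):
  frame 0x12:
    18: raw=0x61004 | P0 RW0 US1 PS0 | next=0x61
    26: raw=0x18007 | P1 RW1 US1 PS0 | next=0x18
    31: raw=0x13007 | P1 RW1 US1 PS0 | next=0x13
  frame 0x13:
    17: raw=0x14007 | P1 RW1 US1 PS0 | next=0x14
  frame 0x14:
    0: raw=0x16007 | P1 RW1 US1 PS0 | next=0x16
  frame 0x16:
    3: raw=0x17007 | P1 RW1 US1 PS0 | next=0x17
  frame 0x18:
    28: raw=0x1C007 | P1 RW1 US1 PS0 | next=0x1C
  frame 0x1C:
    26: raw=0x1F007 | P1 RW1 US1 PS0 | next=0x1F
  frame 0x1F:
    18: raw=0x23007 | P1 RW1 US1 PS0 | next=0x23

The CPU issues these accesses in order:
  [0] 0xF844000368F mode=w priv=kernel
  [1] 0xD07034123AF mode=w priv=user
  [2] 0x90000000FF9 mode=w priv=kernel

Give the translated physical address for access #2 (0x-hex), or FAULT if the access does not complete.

Per-access translation:
#0 VA=0xF844000368F (w,kernel):
  [0] read 0x12 idx=31: raw=0x13007 flags P=1 W=1 U=1 S=0
  [1] read 0x13 idx=17: raw=0x14007 flags P=1 W=1 U=1 S=0
  [2] read 0x14 idx=0: raw=0x16007 flags P=1 W=1 U=1 S=0
  [3] read 0x16 idx=3: raw=0x17007 flags P=1 W=1 U=1 S=0
  → PA=0x1768F  (4 entries read)
#1 VA=0xD07034123AF (w,user):
  [0] read 0x12 idx=26: raw=0x18007 flags P=1 W=1 U=1 S=0
  [1] read 0x18 idx=28: raw=0x1C007 flags P=1 W=1 U=1 S=0
  [2] read 0x1C idx=26: raw=0x1F007 flags P=1 W=1 U=1 S=0
  [3] read 0x1F idx=18: raw=0x23007 flags P=1 W=1 U=1 S=0
  → PA=0x233AF  (4 entries read)
#2 VA=0x90000000FF9 (w,kernel):
  [0] read 0x12 idx=18: raw=0x61004 flags P=0 W=0 U=1 S=0
  ⇒ fault: PAGE_NOT_PRESENT  — 1 lookups

Access #2 PA: FAULT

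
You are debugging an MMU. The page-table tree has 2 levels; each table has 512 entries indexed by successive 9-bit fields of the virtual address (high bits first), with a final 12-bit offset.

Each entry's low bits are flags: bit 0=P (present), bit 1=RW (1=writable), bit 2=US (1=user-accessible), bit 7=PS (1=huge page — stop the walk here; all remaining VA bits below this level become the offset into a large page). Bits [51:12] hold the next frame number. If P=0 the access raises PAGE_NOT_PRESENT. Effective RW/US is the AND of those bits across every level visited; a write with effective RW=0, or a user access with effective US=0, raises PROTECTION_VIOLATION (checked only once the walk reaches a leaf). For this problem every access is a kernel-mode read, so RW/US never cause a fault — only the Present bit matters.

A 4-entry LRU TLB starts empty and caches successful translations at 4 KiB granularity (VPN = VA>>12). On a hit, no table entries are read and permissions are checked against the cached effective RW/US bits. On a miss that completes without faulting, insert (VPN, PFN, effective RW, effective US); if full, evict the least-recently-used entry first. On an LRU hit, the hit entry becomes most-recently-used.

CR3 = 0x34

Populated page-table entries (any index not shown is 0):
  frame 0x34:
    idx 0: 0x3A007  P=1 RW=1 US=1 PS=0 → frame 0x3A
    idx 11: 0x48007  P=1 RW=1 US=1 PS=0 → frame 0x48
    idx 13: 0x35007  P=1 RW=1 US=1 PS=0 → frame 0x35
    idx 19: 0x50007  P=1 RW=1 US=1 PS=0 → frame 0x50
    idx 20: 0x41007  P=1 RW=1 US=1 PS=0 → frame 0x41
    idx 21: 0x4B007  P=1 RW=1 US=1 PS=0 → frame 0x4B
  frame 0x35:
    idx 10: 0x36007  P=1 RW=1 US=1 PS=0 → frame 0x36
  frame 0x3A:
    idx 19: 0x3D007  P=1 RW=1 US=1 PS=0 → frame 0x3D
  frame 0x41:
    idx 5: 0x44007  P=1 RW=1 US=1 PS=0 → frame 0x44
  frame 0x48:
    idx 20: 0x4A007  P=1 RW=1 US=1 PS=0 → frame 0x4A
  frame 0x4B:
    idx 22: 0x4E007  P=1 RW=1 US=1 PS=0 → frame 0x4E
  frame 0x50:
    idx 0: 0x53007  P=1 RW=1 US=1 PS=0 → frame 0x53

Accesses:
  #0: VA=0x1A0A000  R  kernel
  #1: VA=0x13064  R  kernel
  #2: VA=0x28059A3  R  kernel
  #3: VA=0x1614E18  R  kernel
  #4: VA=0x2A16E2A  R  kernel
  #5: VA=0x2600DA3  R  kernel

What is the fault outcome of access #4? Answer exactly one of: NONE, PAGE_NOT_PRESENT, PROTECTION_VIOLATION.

Per-access translation:
#0 VA=0x1A0A000 (r,kernel):
  L0: frame=0x34 idx=13 entry=0x35007 [P=1 RW=1 US=1 PS=0]
  L1: frame=0x35 idx=10 entry=0x36007 [P=1 RW=1 US=1 PS=0]
  → PA=0x36000  (2 entries read)
#1 VA=0x13064 (r,kernel):
  L0: frame=0x34 idx=0 entry=0x3A007 [P=1 RW=1 US=1 PS=0]
  L1: frame=0x3A idx=19 entry=0x3D007 [P=1 RW=1 US=1 PS=0]
  → PA=0x3D064  (2 entries read)
#2 VA=0x28059A3 (r,kernel):
  L0: frame=0x34 idx=20 entry=0x41007 [P=1 RW=1 US=1 PS=0]
  L1: frame=0x41 idx=5 entry=0x44007 [P=1 RW=1 US=1 PS=0]
  → PA=0x449A3  (2 entries read)
#3 VA=0x1614E18 (r,kernel):
  L0: frame=0x34 idx=11 entry=0x48007 [P=1 RW=1 US=1 PS=0]
  L1: frame=0x48 idx=20 entry=0x4A007 [P=1 RW=1 US=1 PS=0]
  → PA=0x4AE18  (2 entries read)
#4 VA=0x2A16E2A (r,kernel):
  L0: frame=0x34 idx=21 entry=0x4B007 [P=1 RW=1 US=1 PS=0]
  L1: frame=0x4B idx=22 entry=0x4E007 [P=1 RW=1 US=1 PS=0]
  → PA=0x4EE2A  (2 entries read)
#5 VA=0x2600DA3 (r,kernel):
  L0: frame=0x34 idx=19 entry=0x50007 [P=1 RW=1 US=1 PS=0]
  L1: frame=0x50 idx=0 entry=0x53007 [P=1 RW=1 US=1 PS=0]
  → PA=0x53DA3  (2 entries read)

Access #4 fault: NONE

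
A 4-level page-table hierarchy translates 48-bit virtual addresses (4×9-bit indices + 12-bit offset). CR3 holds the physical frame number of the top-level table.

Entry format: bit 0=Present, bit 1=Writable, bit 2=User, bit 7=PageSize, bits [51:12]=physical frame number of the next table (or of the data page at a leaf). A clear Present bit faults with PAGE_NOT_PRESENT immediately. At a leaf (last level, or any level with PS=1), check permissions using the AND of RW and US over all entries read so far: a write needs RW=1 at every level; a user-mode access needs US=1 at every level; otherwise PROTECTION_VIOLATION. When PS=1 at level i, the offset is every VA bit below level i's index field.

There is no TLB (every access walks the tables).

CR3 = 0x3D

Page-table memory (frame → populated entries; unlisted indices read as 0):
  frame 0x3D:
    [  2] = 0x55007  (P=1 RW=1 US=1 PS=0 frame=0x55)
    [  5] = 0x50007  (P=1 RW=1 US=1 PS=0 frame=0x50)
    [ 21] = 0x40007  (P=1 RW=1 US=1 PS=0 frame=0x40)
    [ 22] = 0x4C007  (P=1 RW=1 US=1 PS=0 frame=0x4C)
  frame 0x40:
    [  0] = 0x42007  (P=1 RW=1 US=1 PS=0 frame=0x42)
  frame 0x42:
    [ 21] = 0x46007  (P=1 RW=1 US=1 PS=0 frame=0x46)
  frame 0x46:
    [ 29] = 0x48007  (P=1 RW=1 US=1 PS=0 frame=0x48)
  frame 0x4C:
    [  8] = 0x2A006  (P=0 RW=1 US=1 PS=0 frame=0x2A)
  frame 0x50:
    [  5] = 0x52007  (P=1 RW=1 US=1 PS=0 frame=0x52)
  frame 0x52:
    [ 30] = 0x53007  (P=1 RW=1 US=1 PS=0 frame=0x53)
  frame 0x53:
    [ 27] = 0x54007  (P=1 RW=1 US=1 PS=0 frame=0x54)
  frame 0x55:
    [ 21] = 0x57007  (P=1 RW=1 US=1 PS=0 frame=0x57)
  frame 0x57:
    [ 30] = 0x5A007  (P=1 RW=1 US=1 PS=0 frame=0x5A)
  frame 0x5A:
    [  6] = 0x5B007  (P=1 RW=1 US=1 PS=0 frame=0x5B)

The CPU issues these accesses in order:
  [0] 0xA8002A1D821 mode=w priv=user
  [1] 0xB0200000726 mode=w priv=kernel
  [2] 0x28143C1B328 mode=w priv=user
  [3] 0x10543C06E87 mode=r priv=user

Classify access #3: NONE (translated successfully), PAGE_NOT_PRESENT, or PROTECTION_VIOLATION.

Trace:
#0 VA=0xA8002A1D821 (w,user):
  L0: frame=0x3D idx=21 entry=0x40007 [P=1 RW=1 US=1 PS=0]
  L1: frame=0x40 idx=0 entry=0x42007 [P=1 RW=1 US=1 PS=0]
  L2: frame=0x42 idx=21 entry=0x46007 [P=1 RW=1 US=1 PS=0]
  L3: frame=0x46 idx=29 entry=0x48007 [P=1 RW=1 US=1 PS=0]
  ✓ 0x48821  — 4 lookups
#1 VA=0xB0200000726 (w,kernel):
  L0: frame=0x3D idx=22 entry=0x4C007 [P=1 RW=1 US=1 PS=0]
  L1: frame=0x4C idx=8 entry=0x2A006 [P=0 RW=1 US=1 PS=0]
  ✗ PAGE_NOT_PRESENT  [2 reads]
#2 VA=0x28143C1B328 (w,user):
  L0: frame=0x3D idx=5 entry=0x50007 [P=1 RW=1 US=1 PS=0]
  L1: frame=0x50 idx=5 entry=0x52007 [P=1 RW=1 US=1 PS=0]
  L2: frame=0x52 idx=30 entry=0x53007 [P=1 RW=1 US=1 PS=0]
  L3: frame=0x53 idx=27 entry=0x54007 [P=1 RW=1 US=1 PS=0]
  ✓ 0x54328  — 4 lookups
#3 VA=0x10543C06E87 (r,user):
  L0: frame=0x3D idx=2 entry=0x55007 [P=1 RW=1 US=1 PS=0]
  L1: frame=0x55 idx=21 entry=0x57007 [P=1 RW=1 US=1 PS=0]
  L2: frame=0x57 idx=30 entry=0x5A007 [P=1 RW=1 US=1 PS=0]
  L3: frame=0x5A idx=6 entry=0x5B007 [P=1 RW=1 US=1 PS=0]
  ✓ 0x5BE87  — 4 lookups

Access #3 fault: NONE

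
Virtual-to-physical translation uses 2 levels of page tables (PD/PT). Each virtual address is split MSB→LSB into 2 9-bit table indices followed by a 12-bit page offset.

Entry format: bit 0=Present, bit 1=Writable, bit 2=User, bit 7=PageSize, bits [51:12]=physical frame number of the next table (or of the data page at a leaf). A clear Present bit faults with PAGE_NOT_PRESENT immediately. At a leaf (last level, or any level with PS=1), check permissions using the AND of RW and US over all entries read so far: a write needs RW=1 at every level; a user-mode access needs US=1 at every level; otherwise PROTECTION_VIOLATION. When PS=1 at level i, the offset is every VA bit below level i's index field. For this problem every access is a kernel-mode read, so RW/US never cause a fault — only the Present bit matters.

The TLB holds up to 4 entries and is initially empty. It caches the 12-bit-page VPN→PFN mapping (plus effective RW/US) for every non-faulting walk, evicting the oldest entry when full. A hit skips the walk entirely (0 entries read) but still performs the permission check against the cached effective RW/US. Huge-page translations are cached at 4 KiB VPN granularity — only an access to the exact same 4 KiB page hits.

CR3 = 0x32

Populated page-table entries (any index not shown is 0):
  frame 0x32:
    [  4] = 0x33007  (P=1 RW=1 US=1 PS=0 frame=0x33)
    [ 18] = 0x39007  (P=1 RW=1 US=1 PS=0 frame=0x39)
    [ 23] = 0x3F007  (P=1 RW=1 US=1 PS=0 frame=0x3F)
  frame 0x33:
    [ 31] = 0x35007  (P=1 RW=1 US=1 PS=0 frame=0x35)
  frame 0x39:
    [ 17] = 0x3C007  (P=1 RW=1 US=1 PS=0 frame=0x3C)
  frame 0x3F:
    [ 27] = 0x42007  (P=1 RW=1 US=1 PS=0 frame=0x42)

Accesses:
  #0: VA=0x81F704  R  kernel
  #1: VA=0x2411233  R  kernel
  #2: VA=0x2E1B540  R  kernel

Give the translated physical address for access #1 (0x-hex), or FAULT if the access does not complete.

Trace:
#0 VA=0x81F704 (r,kernel):
  lvl0: tbl 0x32, slot 4 ⇒ 0x33007 (P1/RW1/US1/PS0)
  lvl1: tbl 0x33, slot 31 ⇒ 0x35007 (P1/RW1/US1/PS0)
  → PA=0x35704  (2 entries read)
#1 VA=0x2411233 (r,kernel):
  lvl0: tbl 0x32, slot 18 ⇒ 0x39007 (P1/RW1/US1/PS0)
  lvl1: tbl 0x39, slot 17 ⇒ 0x3C007 (P1/RW1/US1/PS0)
  → PA=0x3C233  (2 entries read)
#2 VA=0x2E1B540 (r,kernel):
  lvl0: tbl 0x32, slot 23 ⇒ 0x3F007 (P1/RW1/US1/PS0)
  lvl1: tbl 0x3F, slot 27 ⇒ 0x42007 (P1/RW1/US1/PS0)
  → PA=0x42540  (2 entries read)

Access #1 PA: 0x3C233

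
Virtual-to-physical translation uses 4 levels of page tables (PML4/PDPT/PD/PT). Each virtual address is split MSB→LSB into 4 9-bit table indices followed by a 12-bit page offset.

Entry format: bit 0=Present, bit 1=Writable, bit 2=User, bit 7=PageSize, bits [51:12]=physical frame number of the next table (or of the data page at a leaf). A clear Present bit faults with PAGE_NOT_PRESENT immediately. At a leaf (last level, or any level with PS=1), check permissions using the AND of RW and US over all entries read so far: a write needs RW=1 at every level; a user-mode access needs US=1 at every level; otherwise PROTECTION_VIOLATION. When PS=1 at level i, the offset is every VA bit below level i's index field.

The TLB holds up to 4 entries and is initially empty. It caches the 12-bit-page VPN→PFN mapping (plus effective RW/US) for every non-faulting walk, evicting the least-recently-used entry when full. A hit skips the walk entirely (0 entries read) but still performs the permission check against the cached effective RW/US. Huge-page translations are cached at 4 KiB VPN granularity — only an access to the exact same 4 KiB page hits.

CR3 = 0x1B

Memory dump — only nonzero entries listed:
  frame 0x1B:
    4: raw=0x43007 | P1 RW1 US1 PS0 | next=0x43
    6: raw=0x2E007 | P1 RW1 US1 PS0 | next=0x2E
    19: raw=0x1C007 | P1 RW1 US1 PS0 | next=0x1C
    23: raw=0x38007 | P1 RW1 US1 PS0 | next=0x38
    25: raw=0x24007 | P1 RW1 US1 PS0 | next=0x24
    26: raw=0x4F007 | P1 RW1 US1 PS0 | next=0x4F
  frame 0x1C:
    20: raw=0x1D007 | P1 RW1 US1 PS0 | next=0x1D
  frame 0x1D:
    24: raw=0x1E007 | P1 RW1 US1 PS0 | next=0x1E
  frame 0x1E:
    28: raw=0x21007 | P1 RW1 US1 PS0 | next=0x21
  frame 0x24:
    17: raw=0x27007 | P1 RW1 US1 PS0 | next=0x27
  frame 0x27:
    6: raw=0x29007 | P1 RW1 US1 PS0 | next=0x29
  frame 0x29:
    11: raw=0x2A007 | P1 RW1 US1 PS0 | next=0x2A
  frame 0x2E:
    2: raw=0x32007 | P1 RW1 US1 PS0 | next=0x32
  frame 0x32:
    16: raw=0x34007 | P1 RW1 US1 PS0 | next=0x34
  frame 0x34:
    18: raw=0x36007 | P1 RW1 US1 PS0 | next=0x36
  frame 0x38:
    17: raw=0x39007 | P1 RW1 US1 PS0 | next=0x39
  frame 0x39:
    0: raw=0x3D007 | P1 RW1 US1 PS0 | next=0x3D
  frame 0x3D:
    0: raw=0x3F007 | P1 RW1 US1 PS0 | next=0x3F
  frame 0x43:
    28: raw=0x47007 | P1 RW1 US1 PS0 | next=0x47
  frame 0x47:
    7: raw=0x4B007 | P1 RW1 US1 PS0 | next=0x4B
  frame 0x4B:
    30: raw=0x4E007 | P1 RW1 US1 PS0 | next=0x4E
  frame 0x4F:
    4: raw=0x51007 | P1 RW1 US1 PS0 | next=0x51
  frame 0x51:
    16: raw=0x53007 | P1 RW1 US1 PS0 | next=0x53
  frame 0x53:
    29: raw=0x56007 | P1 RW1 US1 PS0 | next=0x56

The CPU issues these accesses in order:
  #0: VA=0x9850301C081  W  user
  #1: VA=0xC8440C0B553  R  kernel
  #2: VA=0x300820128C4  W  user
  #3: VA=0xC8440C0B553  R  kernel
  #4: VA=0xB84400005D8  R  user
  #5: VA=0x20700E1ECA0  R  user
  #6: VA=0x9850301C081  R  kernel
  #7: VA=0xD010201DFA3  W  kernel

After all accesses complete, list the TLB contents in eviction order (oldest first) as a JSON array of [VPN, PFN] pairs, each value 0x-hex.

Walk each access:
#0 VA=0x9850301C081 (w,user):
  [0] read 0x1B idx=19: raw=0x1C007 flags P=1 W=1 U=1 S=0
  [1] read 0x1C idx=20: raw=0x1D007 flags P=1 W=1 U=1 S=0
  [2] read 0x1D idx=24: raw=0x1E007 flags P=1 W=1 U=1 S=0
  [3] read 0x1E idx=28: raw=0x21007 flags P=1 W=1 U=1 S=0
  → PA=0x21081  (4 entries read)
#1 VA=0xC8440C0B553 (r,kernel):
  [0] read 0x1B idx=25: raw=0x24007 flags P=1 W=1 U=1 S=0
  [1] read 0x24 idx=17: raw=0x27007 flags P=1 W=1 U=1 S=0
  [2] read 0x27 idx=6: raw=0x29007 flags P=1 W=1 U=1 S=0
  [3] read 0x29 idx=11: raw=0x2A007 flags P=1 W=1 U=1 S=0
  → PA=0x2A553  (4 entries read)
#2 VA=0x300820128C4 (w,user):
  [0] read 0x1B idx=6: raw=0x2E007 flags P=1 W=1 U=1 S=0
  [1] read 0x2E idx=2: raw=0x32007 flags P=1 W=1 U=1 S=0
  [2] read 0x32 idx=16: raw=0x34007 flags P=1 W=1 U=1 S=0
  [3] read 0x34 idx=18: raw=0x36007 flags P=1 W=1 U=1 S=0
  → PA=0x368C4  (4 entries read)
#3 VA=0xC8440C0B553 (r,kernel):
  TLB hit vpn=0xC8440C0B → PA=0x2A553
#4 VA=0xB84400005D8 (r,user):
  [0] read 0x1B idx=23: raw=0x38007 flags P=1 W=1 U=1 S=0
  [1] read 0x38 idx=17: raw=0x39007 flags P=1 W=1 U=1 S=0
  [2] read 0x39 idx=0: raw=0x3D007 flags P=1 W=1 U=1 S=0
  [3] read 0x3D idx=0: raw=0x3F007 flags P=1 W=1 U=1 S=0
  → PA=0x3F5D8  (4 entries read)
#5 VA=0x20700E1ECA0 (r,user):
  [0] read 0x1B idx=4: raw=0x43007 flags P=1 W=1 U=1 S=0
  [1] read 0x43 idx=28: raw=0x47007 flags P=1 W=1 U=1 S=0
  [2] read 0x47 idx=7: raw=0x4B007 flags P=1 W=1 U=1 S=0
  [3] read 0x4B idx=30: raw=0x4E007 flags P=1 W=1 U=1 S=0
  → PA=0x4ECA0  (4 entries read)
#6 VA=0x9850301C081 (r,kernel):
  [0] read 0x1B idx=19: raw=0x1C007 flags P=1 W=1 U=1 S=0
  [1] read 0x1C idx=20: raw=0x1D007 flags P=1 W=1 U=1 S=0
  [2] read 0x1D idx=24: raw=0x1E007 flags P=1 W=1 U=1 S=0
  [3] read 0x1E idx=28: raw=0x21007 flags P=1 W=1 U=1 S=0
  → PA=0x21081  (4 entries read)
#7 VA=0xD010201DFA3 (w,kernel):
  [0] read 0x1B idx=26: raw=0x4F007 flags P=1 W=1 U=1 S=0
  [1] read 0x4F idx=4: raw=0x51007 flags P=1 W=1 U=1 S=0
  [2] read 0x51 idx=16: raw=0x53007 flags P=1 W=1 U=1 S=0
  [3] read 0x53 idx=29: raw=0x56007 flags P=1 W=1 U=1 S=0
  → PA=0x56FA3  (4 entries read)

TLB: [["0xB8440000", "0x3F"], ["0x20700E1E", "0x4E"], ["0x9850301C", "0x21"], ["0xD010201D", "0x56"]]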